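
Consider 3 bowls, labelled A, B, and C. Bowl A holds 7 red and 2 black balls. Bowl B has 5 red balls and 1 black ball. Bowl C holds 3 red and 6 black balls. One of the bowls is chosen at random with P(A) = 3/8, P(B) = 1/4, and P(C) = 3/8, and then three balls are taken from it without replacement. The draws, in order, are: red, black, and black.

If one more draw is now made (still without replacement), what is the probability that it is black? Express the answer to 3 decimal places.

0.577

For each hypothesis, P(data | H) works out to: P(data | bowl A) = (7/9)(2/8)(1/7) = 1/36; P(data | bowl B) = (5/6)(1/5)(0/4) = 0; P(data | bowl C) = (3/9)(6/8)(5/7) = 5/28.
The prior-weighted likelihoods are 3/8 · 1/36 = 1/96, 1/4 · 0 = 0, 3/8 · 5/28 = 15/224; summing to 13/168.
The posterior is then P(bowl A | data) = 7/52, P(bowl B | data) = 0, P(bowl C | data) = 45/52.
Averaging over the posterior, P(black next | data) = (0)(7/52) + (2/3)(45/52) = 15/26.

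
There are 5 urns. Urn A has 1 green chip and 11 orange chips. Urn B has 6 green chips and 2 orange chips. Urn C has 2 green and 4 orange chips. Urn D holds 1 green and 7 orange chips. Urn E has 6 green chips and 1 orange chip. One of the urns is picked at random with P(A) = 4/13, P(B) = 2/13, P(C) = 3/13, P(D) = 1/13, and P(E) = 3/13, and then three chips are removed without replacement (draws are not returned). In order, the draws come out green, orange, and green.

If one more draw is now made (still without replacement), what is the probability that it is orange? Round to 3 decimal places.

Compute the likelihood of the observed sequence for each case: P(data | urn A) = (1/12)(11/11)(0/10) = 0; P(data | urn B) = (6/8)(2/7)(5/6) = 5/28; P(data | urn C) = (2/6)(4/5)(1/4) = 1/15; P(data | urn D) = (1/8)(7/7)(0/6) = 0; P(data | urn E) = (6/7)(1/6)(5/5) = 1/7.
Weighting by the prior gives 4/13 · 0 = 0, 2/13 · 5/28 = 5/182, 3/13 · 1/15 = 1/65, 1/13 · 0 = 0, 3/13 · 1/7 = 3/91; summing to 69/910.
Dividing through by the total gives posterior P(urn A | data) = 0, P(urn B | data) = 25/69, P(urn C | data) = 14/69, P(urn D | data) = 0, P(urn E | data) = 10/23.
The predictive probability is P(orange next | data) = (1/5)(25/69) + (1)(14/69) + (0)(10/23) = 19/69.

0.275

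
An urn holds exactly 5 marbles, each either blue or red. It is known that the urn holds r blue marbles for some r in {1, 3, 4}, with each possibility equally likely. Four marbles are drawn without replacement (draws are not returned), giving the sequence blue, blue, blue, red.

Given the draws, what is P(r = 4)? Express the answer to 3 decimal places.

Compute the likelihood of the observed sequence for each case: P(data | r = 1) = (1/5)(0/4) = 0; P(data | r = 3) = (3/5)(2/4)(1/3)(2/2) = 1/10; P(data | r = 4) = (4/5)(3/4)(2/3)(1/2) = 1/5.
Multiplying each by its prior: 1/3 · 0 = 0, 1/3 · 1/10 = 1/30, 1/3 · 1/5 = 1/15; with total 1/10.
By Bayes' rule, P(r = 4 | data) = (1/15) / (1/10) = 2/3.

0.667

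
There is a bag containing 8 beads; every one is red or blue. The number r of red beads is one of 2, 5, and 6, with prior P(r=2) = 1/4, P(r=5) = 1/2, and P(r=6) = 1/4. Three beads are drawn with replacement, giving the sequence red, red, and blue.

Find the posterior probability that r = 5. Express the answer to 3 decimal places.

0.610

The likelihood of the observed sequence under each hypothesis: P(data | r = 2) = (2/8)(2/8)(6/8) = 0.046875; P(data | r = 5) = (5/8)(5/8)(3/8) = 0.14648; P(data | r = 6) = (6/8)(6/8)(2/8) = 0.14062.
The prior-weighted likelihoods are 1/4 · 0.046875 = 0.011719, 1/2 · 0.14648 = 0.073242, 1/4 · 0.14062 = 0.035156; summing to 0.12012.
So P(r = 5 | data) = (0.073242) / (0.12012) = 0.60976.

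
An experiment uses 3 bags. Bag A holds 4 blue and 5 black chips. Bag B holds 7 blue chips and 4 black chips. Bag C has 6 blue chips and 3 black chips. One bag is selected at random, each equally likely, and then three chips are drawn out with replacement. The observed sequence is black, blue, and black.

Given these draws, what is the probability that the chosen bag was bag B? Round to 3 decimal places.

0.285

Under each hypothesis, the probability of the observed sequence is: P(data | bag A) = (5/9)(4/9)(5/9) = 0.13717; P(data | bag B) = (4/11)(7/11)(4/11) = 0.084147; P(data | bag C) = (3/9)(6/9)(3/9) = 0.074074.
Multiplying each by its prior: 1/3 · 0.13717 = 0.045725, 1/3 · 0.084147 = 0.028049, 1/3 · 0.074074 = 0.024691; these sum to 0.098465.
By Bayes' rule, P(bag B | data) = (0.028049) / (0.098465) = 0.28486.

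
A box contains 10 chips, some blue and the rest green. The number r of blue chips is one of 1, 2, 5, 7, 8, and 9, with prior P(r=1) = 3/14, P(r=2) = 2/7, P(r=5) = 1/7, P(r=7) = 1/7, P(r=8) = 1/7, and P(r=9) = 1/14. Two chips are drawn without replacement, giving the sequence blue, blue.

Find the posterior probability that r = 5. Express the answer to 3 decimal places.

For each hypothesis, P(data | H) works out to: P(data | r = 1) = (1/10)(0/9) = 0; P(data | r = 2) = (2/10)(1/9) = 1/45; P(data | r = 5) = (5/10)(4/9) = 2/9; P(data | r = 7) = (7/10)(6/9) = 7/15; P(data | r = 8) = (8/10)(7/9) = 28/45; P(data | r = 9) = (9/10)(8/9) = 4/5.
Multiplying each by its prior: 3/14 · 0 = 0, 2/7 · 1/45 = 2/315, 1/7 · 2/9 = 2/63, 1/7 · 7/15 = 1/15, 1/7 · 28/45 = 4/45, 1/14 · 4/5 = 2/35; these sum to 79/315.
Therefore the posterior P(r = 5 | data) = (2/63) / (79/315) = 10/79.

0.127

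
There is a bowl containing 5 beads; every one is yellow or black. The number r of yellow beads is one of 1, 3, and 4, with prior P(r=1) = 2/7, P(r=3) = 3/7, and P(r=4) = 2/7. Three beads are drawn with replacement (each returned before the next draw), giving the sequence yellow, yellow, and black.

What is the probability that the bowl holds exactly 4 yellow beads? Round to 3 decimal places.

0.340

For each hypothesis, P(data | H) works out to: P(data | r = 1) = (1/5)(1/5)(4/5) = 4/125; P(data | r = 3) = (3/5)(3/5)(2/5) = 18/125; P(data | r = 4) = (4/5)(4/5)(1/5) = 16/125.
Weighting by the prior gives 2/7 · 4/125 = 8/875, 3/7 · 18/125 = 54/875, 2/7 · 16/125 = 32/875; with total 94/875.
Therefore the posterior P(r = 4 | data) = (32/875) / (94/875) = 16/47.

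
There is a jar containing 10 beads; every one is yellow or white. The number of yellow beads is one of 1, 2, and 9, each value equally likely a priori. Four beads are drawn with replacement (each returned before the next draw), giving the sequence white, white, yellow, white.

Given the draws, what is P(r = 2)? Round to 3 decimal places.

0.581

The likelihood of the observed sequence under each hypothesis: P(data | r = 1) = (9/10)(9/10)(1/10)(9/10) = 0.0729; P(data | r = 2) = (8/10)(8/10)(2/10)(8/10) = 0.1024; P(data | r = 9) = (1/10)(1/10)(9/10)(1/10) = 0.0009.
Multiplying each by its prior: 1/3 · 0.0729 = 0.0243, 1/3 · 0.1024 = 0.034133, 1/3 · 0.0009 = 0.0003; summing to 0.058733.
Therefore the posterior P(r = 2 | data) = (0.034133) / (0.058733) = 0.58116.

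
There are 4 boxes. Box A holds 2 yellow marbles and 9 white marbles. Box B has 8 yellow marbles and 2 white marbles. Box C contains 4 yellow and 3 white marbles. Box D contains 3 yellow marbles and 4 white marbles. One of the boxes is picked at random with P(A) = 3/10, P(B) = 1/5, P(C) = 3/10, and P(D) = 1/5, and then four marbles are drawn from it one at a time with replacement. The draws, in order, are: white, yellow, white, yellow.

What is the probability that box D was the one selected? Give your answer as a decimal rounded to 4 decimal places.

0.2873

For each hypothesis, P(data | H) works out to: P(data | box A) = (9/11)(2/11)(9/11)(2/11) = 0.02213; P(data | box B) = (2/10)(8/10)(2/10)(8/10) = 0.0256; P(data | box C) = (3/7)(4/7)(3/7)(4/7) = 0.059975; P(data | box D) = (4/7)(3/7)(4/7)(3/7) = 0.059975.
Weighting by the prior gives 3/10 · 0.02213 = 0.0066389, 1/5 · 0.0256 = 0.00512, 3/10 · 0.059975 = 0.017993, 1/5 · 0.059975 = 0.011995; these sum to 0.041746.
Therefore the posterior P(box D | data) = (0.011995) / (0.041746) = 0.28733.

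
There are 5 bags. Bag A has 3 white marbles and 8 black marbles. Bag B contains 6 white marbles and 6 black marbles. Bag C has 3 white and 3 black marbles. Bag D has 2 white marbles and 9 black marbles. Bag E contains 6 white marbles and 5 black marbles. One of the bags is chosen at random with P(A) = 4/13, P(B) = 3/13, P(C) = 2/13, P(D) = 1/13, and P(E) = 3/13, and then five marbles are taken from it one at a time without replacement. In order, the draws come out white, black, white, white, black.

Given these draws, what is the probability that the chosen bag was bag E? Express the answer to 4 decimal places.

For each hypothesis, P(data | H) works out to: P(data | bag A) = (3/11)(8/10)(2/9)(1/8)(7/7) = 0.0060606; P(data | bag B) = (6/12)(6/11)(5/10)(4/9)(5/8) = 0.037879; P(data | bag C) = (3/6)(3/5)(2/4)(1/3)(2/2) = 0.05; P(data | bag D) = (2/11)(9/10)(1/9)(0/8) = 0; P(data | bag E) = (6/11)(5/10)(5/9)(4/8)(4/7) = 0.04329.
The prior-weighted likelihoods are 4/13 · 0.0060606 = 0.0018648, 3/13 · 0.037879 = 0.0087413, 2/13 · 0.05 = 0.0076923, 1/13 · 0 = 0, 3/13 · 0.04329 = 0.00999; summing to 0.028288.
Hence P(bag E | data) = (0.00999) / (0.028288) = 0.35315.

0.3531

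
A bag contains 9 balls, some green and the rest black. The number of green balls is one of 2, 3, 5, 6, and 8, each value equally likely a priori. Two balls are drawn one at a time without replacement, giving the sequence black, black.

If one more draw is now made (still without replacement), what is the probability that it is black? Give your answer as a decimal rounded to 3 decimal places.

0.571

Compute the likelihood of the observed sequence for each case: P(data | r = 2) = (7/9)(6/8) = 7/12; P(data | r = 3) = (6/9)(5/8) = 5/12; P(data | r = 5) = (4/9)(3/8) = 1/6; P(data | r = 6) = (3/9)(2/8) = 1/12; P(data | r = 8) = (1/9)(0/8) = 0.
Weighting by the prior gives 1/5 · 7/12 = 7/60, 1/5 · 5/12 = 1/12, 1/5 · 1/6 = 1/30, 1/5 · 1/12 = 1/60, 1/5 · 0 = 0; these sum to 1/4.
The posterior is then P(r = 2 | data) = 7/15, P(r = 3 | data) = 1/3, P(r = 5 | data) = 2/15, P(r = 6 | data) = 1/15, P(r = 8 | data) = 0.
So P(black next | data) = Σ P(black next | H) P(H | data) = (5/7)(7/15) + (4/7)(1/3) + (2/7)(2/15) + (1/7)(1/15) = 4/7.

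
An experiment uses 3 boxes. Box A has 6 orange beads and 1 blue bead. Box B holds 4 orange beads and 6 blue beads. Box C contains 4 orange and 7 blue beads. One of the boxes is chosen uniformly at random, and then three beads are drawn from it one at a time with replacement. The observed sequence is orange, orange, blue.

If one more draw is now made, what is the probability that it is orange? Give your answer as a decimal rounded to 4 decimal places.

For each hypothesis, P(data | H) works out to: P(data | box A) = (6/7)(6/7)(1/7) = 0.10496; P(data | box B) = (4/10)(4/10)(6/10) = 0.096; P(data | box C) = (4/11)(4/11)(7/11) = 0.084147.
Weighting by the prior gives 1/3 · 0.10496 = 0.034985, 1/3 · 0.096 = 0.032, 1/3 · 0.084147 = 0.028049; summing to 0.095035.
Normalising, the posterior is P(box A | data) = 0.36813, P(box B | data) = 0.33672, P(box C | data) = 0.29515.
The predictive probability is P(orange next | data) = (6/7)(0.36813) + (2/5)(0.33672) + (4/11)(0.29515) = 0.55756.

0.5576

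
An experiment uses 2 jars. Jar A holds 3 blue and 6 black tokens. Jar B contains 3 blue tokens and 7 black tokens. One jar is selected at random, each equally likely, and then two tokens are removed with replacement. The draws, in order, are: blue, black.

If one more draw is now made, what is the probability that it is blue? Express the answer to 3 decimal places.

Compute the likelihood of the observed sequence for each case: P(data | jar A) = (3/9)(6/9) = 0.22222; P(data | jar B) = (3/10)(7/10) = 0.21.
Weighting by the prior gives 1/2 · 0.22222 = 0.11111, 1/2 · 0.21 = 0.105; with total 0.21611.
Dividing through by the total gives posterior P(jar A | data) = 0.51414, P(jar B | data) = 0.48586.
Averaging over the posterior, P(blue next | data) = (1/3)(0.51414) + (3/10)(0.48586) = 0.31714.

0.317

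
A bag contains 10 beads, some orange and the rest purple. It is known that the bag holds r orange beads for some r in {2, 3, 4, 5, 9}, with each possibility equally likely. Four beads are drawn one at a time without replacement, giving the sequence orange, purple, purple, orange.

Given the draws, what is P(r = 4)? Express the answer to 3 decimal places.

0.320

Compute the likelihood of the observed sequence for each case: P(data | r = 2) = (2/10)(8/9)(7/8)(1/7) = 0.022222; P(data | r = 3) = (3/10)(7/9)(6/8)(2/7) = 0.05; P(data | r = 4) = (4/10)(6/9)(5/8)(3/7) = 0.071429; P(data | r = 5) = (5/10)(5/9)(4/8)(4/7) = 0.079365; P(data | r = 9) = (9/10)(1/9)(0/8) = 0.
The prior-weighted likelihoods are 1/5 · 0.022222 = 0.0044444, 1/5 · 0.05 = 0.01, 1/5 · 0.071429 = 0.014286, 1/5 · 0.079365 = 0.015873, 1/5 · 0 = 0; summing to 0.044603.
Hence P(r = 4 | data) = (0.014286) / (0.044603) = 0.32028.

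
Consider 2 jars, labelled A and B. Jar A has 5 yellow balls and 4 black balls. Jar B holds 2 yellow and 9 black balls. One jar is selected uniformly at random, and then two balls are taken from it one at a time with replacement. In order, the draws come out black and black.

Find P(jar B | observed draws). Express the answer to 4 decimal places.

0.7722

The likelihood of the observed sequence under each hypothesis: P(data | jar A) = (4/9)(4/9) = 0.19753; P(data | jar B) = (9/11)(9/11) = 0.66942.
Weighting by the prior gives 1/2 · 0.19753 = 0.098765, 1/2 · 0.66942 = 0.33471; these sum to 0.43348.
Hence P(jar B | data) = (0.33471) / (0.43348) = 0.77215.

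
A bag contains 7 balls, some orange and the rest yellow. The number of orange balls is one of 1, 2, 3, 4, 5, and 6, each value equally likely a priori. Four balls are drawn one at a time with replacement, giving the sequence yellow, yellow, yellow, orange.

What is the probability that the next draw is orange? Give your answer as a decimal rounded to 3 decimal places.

Compute the likelihood of the observed sequence for each case: P(data | r = 1) = (6/7)(6/7)(6/7)(1/7) = 0.089963; P(data | r = 2) = (5/7)(5/7)(5/7)(2/7) = 0.10412; P(data | r = 3) = (4/7)(4/7)(4/7)(3/7) = 0.079967; P(data | r = 4) = (3/7)(3/7)(3/7)(4/7) = 0.044981; P(data | r = 5) = (2/7)(2/7)(2/7)(5/7) = 0.01666; P(data | r = 6) = (1/7)(1/7)(1/7)(6/7) = 0.002499.
Weighting by the prior gives 1/6 · 0.089963 = 0.014994, 1/6 · 0.10412 = 0.017354, 1/6 · 0.079967 = 0.013328, 1/6 · 0.044981 = 0.0074969, 1/6 · 0.01666 = 0.0027766, 1/6 · 0.002499 = 0.00041649; with total 0.056365.
Dividing through by the total gives posterior P(r = 1 | data) = 0.26601, P(r = 2 | data) = 0.30788, P(r = 3 | data) = 0.23645, P(r = 4 | data) = 0.133, P(r = 5 | data) = 0.049261, P(r = 6 | data) = 0.0073892.
The predictive probability is P(orange next | data) = (1/7)(0.26601) + (2/7)(0.30788) + (3/7)(0.23645) + (4/7)(0.133) + (5/7)(0.049261) + (6/7)(0.0073892) = 0.34483.

0.345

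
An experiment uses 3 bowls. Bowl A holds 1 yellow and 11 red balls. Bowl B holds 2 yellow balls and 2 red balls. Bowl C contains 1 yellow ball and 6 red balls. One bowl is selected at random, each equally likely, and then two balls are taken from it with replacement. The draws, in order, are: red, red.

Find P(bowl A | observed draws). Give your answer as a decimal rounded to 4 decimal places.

0.4604

The likelihood of the observed sequence under each hypothesis: P(data | bowl A) = (11/12)(11/12) = 0.84028; P(data | bowl B) = (2/4)(2/4) = 0.25; P(data | bowl C) = (6/7)(6/7) = 0.73469.
Multiplying each by its prior: 1/3 · 0.84028 = 0.28009, 1/3 · 0.25 = 0.083333, 1/3 · 0.73469 = 0.2449; with total 0.60832.
So P(bowl A | data) = (0.28009) / (0.60832) = 0.46043.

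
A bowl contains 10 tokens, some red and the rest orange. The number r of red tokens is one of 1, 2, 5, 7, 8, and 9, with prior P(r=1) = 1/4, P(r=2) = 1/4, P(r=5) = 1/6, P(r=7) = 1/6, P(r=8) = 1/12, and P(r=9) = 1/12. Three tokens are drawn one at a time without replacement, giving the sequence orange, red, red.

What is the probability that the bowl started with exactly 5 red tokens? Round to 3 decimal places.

0.292

Under each hypothesis, the probability of the observed sequence is: P(data | r = 1) = (9/10)(1/9)(0/8) = 0; P(data | r = 2) = (8/10)(2/9)(1/8) = 1/45; P(data | r = 5) = (5/10)(5/9)(4/8) = 5/36; P(data | r = 7) = (3/10)(7/9)(6/8) = 7/40; P(data | r = 8) = (2/10)(8/9)(7/8) = 7/45; P(data | r = 9) = (1/10)(9/9)(8/8) = 1/10.
Multiplying each by its prior: 1/4 · 0 = 0, 1/4 · 1/45 = 1/180, 1/6 · 5/36 = 5/216, 1/6 · 7/40 = 7/240, 1/12 · 7/45 = 7/540, 1/12 · 1/10 = 1/120; summing to 19/240.
Hence P(r = 5 | data) = (5/216) / (19/240) = 50/171.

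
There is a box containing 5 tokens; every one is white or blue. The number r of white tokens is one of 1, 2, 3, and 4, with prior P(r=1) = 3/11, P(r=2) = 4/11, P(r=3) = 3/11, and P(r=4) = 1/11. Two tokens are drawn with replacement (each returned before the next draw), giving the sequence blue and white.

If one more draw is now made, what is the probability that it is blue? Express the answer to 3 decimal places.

Compute the likelihood of the observed sequence for each case: P(data | r = 1) = (4/5)(1/5) = 4/25; P(data | r = 2) = (3/5)(2/5) = 6/25; P(data | r = 3) = (2/5)(3/5) = 6/25; P(data | r = 4) = (1/5)(4/5) = 4/25.
Multiplying each by its prior: 3/11 · 4/25 = 12/275, 4/11 · 6/25 = 24/275, 3/11 · 6/25 = 18/275, 1/11 · 4/25 = 4/275; summing to 58/275.
Normalising, the posterior is P(r = 1 | data) = 6/29, P(r = 2 | data) = 12/29, P(r = 3 | data) = 9/29, P(r = 4 | data) = 2/29.
Averaging over the posterior, P(blue next | data) = (4/5)(6/29) + (3/5)(12/29) + (2/5)(9/29) + (1/5)(2/29) = 16/29.

0.552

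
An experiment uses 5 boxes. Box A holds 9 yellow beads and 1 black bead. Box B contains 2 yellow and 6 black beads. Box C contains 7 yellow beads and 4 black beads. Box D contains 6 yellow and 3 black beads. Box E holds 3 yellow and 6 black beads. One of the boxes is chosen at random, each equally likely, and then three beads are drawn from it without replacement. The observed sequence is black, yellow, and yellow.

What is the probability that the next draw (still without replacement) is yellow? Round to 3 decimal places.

0.607

For each hypothesis, P(data | H) works out to: P(data | box A) = (1/10)(9/9)(8/8) = 0.1; P(data | box B) = (6/8)(2/7)(1/6) = 0.035714; P(data | box C) = (4/11)(7/10)(6/9) = 0.1697; P(data | box D) = (3/9)(6/8)(5/7) = 0.17857; P(data | box E) = (6/9)(3/8)(2/7) = 0.071429.
The prior-weighted likelihoods are 1/5 · 0.1 = 0.02, 1/5 · 0.035714 = 0.0071429, 1/5 · 0.1697 = 0.033939, 1/5 · 0.17857 = 0.035714, 1/5 · 0.071429 = 0.014286; these sum to 0.11108.
Dividing through by the total gives posterior P(box A | data) = 0.18005, P(box B | data) = 0.064302, P(box C | data) = 0.30553, P(box D | data) = 0.32151, P(box E | data) = 0.1286.
The predictive probability is P(yellow next | data) = (1)(0.18005) + (0)(0.064302) + (5/8)(0.30553) + (2/3)(0.32151) + (1/6)(0.1286) = 0.60678.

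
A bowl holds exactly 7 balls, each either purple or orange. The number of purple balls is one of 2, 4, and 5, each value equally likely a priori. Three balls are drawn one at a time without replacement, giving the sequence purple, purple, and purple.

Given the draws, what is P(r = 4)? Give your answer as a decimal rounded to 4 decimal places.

0.2857

For each hypothesis, P(data | H) works out to: P(data | r = 2) = (2/7)(1/6)(0/5) = 0; P(data | r = 4) = (4/7)(3/6)(2/5) = 4/35; P(data | r = 5) = (5/7)(4/6)(3/5) = 2/7.
Multiplying each by its prior: 1/3 · 0 = 0, 1/3 · 4/35 = 4/105, 1/3 · 2/7 = 2/21; summing to 2/15.
By Bayes' rule, P(r = 4 | data) = (4/105) / (2/15) = 2/7.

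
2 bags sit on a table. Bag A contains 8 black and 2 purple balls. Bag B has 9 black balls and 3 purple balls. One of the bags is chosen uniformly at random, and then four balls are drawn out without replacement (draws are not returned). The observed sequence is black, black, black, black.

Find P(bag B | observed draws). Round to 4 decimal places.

0.4330

The likelihood of the observed sequence under each hypothesis: P(data | bag A) = (8/10)(7/9)(6/8)(5/7) = 1/3; P(data | bag B) = (9/12)(8/11)(7/10)(6/9) = 14/55.
Weighting by the prior gives 1/2 · 1/3 = 1/6, 1/2 · 14/55 = 7/55; these sum to 97/330.
By Bayes' rule, P(bag B | data) = (7/55) / (97/330) = 42/97.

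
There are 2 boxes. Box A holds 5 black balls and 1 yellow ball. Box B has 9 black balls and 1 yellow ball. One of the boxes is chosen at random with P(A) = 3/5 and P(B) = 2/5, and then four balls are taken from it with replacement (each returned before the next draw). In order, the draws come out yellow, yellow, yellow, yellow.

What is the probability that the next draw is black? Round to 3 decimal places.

Compute the likelihood of the observed sequence for each case: P(data | box A) = (1/6)(1/6)(1/6)(1/6) = 0.0007716; P(data | box B) = (1/10)(1/10)(1/10)(1/10) = 0.0001.
The prior-weighted likelihoods are 3/5 · 0.0007716 = 0.00046296, 2/5 · 0.0001 = 4e-05; with total 0.00050296.
The posterior is then P(box A | data) = 0.92047, P(box B | data) = 0.079529.
So P(black next | data) = Σ P(black next | H) P(H | data) = (5/6)(0.92047) + (9/10)(0.079529) = 0.83864.

0.839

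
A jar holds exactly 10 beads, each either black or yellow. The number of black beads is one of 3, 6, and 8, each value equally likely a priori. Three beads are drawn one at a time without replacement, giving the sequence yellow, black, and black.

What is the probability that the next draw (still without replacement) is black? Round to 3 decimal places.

Under each hypothesis, the probability of the observed sequence is: P(data | r = 3) = (7/10)(3/9)(2/8) = 0.058333; P(data | r = 6) = (4/10)(6/9)(5/8) = 0.16667; P(data | r = 8) = (2/10)(8/9)(7/8) = 0.15556.
Multiplying each by its prior: 1/3 · 0.058333 = 0.019444, 1/3 · 0.16667 = 0.055556, 1/3 · 0.15556 = 0.051852; these sum to 0.12685.
Normalising, the posterior is P(r = 3 | data) = 0.15328, P(r = 6 | data) = 0.43796, P(r = 8 | data) = 0.40876.
The predictive probability is P(black next | data) = (1/7)(0.15328) + (4/7)(0.43796) + (6/7)(0.40876) = 0.62252.

0.623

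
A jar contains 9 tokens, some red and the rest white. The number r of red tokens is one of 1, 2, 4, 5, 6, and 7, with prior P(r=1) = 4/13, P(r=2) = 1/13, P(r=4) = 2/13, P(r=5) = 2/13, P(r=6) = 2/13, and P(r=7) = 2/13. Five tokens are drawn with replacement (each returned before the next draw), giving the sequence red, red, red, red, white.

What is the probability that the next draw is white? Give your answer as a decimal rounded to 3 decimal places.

Compute the likelihood of the observed sequence for each case: P(data | r = 1) = (1/9)(1/9)(1/9)(1/9)(8/9) = 0.00013548; P(data | r = 2) = (2/9)(2/9)(2/9)(2/9)(7/9) = 0.0018967; P(data | r = 4) = (4/9)(4/9)(4/9)(4/9)(5/9) = 0.021677; P(data | r = 5) = (5/9)(5/9)(5/9)(5/9)(4/9) = 0.042338; P(data | r = 6) = (6/9)(6/9)(6/9)(6/9)(3/9) = 0.065844; P(data | r = 7) = (7/9)(7/9)(7/9)(7/9)(2/9) = 0.081322.
Weighting by the prior gives 4/13 · 0.00013548 = 4.1686e-05, 1/13 · 0.0018967 = 0.0001459, 2/13 · 0.021677 = 0.0033349, 2/13 · 0.042338 = 0.0065135, 2/13 · 0.065844 = 0.01013, 2/13 · 0.081322 = 0.012511; with total 0.032677.
Normalising, the posterior is P(r = 1 | data) = 0.0012757, P(r = 2 | data) = 0.004465, P(r = 4 | data) = 0.10206, P(r = 5 | data) = 0.19933, P(r = 6 | data) = 0.31, P(r = 7 | data) = 0.38287.
So P(white next | data) = Σ P(white next | H) P(H | data) = (8/9)(0.0012757) + (7/9)(0.004465) + (5/9)(0.10206) + (4/9)(0.19933) + (1/3)(0.31) + (2/9)(0.38287) = 0.33831.

0.338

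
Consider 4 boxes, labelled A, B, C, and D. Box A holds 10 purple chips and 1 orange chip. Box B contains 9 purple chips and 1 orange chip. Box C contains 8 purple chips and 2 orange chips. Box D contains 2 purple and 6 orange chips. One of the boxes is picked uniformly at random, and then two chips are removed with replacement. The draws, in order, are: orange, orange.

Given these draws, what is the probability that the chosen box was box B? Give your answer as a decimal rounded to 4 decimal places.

0.0161

The likelihood of the observed sequence under each hypothesis: P(data | box A) = (1/11)(1/11) = 0.0082645; P(data | box B) = (1/10)(1/10) = 0.01; P(data | box C) = (2/10)(2/10) = 0.04; P(data | box D) = (6/8)(6/8) = 0.5625.
Weighting by the prior gives 1/4 · 0.0082645 = 0.0020661, 1/4 · 0.01 = 0.0025, 1/4 · 0.04 = 0.01, 1/4 · 0.5625 = 0.14062; summing to 0.15519.
Hence P(box B | data) = (0.0025) / (0.15519) = 0.016109.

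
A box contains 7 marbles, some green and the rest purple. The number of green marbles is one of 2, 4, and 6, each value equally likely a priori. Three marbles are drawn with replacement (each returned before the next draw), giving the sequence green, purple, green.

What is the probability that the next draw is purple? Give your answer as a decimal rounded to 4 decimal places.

Under each hypothesis, the probability of the observed sequence is: P(data | r = 2) = (2/7)(5/7)(2/7) = 0.058309; P(data | r = 4) = (4/7)(3/7)(4/7) = 0.13994; P(data | r = 6) = (6/7)(1/7)(6/7) = 0.10496.
The prior-weighted likelihoods are 1/3 · 0.058309 = 0.019436, 1/3 · 0.13994 = 0.046647, 1/3 · 0.10496 = 0.034985; with total 0.10107.
Dividing through by the total gives posterior P(r = 2 | data) = 0.19231, P(r = 4 | data) = 0.46154, P(r = 6 | data) = 0.34615.
The predictive probability is P(purple next | data) = (5/7)(0.19231) + (3/7)(0.46154) + (1/7)(0.34615) = 0.38462.

0.3846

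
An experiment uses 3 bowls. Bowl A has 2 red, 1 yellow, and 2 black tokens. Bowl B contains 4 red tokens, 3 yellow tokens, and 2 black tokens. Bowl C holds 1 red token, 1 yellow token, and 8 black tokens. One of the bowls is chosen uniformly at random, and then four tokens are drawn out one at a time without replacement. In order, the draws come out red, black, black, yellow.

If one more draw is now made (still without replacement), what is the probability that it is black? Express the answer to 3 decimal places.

Compute the likelihood of the observed sequence for each case: P(data | bowl A) = (2/5)(2/4)(1/3)(1/2) = 1/30; P(data | bowl B) = (4/9)(2/8)(1/7)(3/6) = 1/126; P(data | bowl C) = (1/10)(8/9)(7/8)(1/7) = 1/90.
The prior-weighted likelihoods are 1/3 · 1/30 = 1/90, 1/3 · 1/126 = 1/378, 1/3 · 1/90 = 1/270; summing to 11/630.
Normalising, the posterior is P(bowl A | data) = 7/11, P(bowl B | data) = 5/33, P(bowl C | data) = 7/33.
So P(black next | data) = Σ P(black next | H) P(H | data) = (0)(7/11) + (0)(5/33) + (1)(7/33) = 7/33.

0.212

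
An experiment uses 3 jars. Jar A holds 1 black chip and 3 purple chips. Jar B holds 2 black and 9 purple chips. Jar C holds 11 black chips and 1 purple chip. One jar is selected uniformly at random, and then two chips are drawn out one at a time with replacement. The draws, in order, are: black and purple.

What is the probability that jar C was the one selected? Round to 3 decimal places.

0.185

Compute the likelihood of the observed sequence for each case: P(data | jar A) = (1/4)(3/4) = 0.1875; P(data | jar B) = (2/11)(9/11) = 0.14876; P(data | jar C) = (11/12)(1/12) = 0.076389.
Multiplying each by its prior: 1/3 · 0.1875 = 0.0625, 1/3 · 0.14876 = 0.049587, 1/3 · 0.076389 = 0.025463; summing to 0.13755.
By Bayes' rule, P(jar C | data) = (0.025463) / (0.13755) = 0.18512.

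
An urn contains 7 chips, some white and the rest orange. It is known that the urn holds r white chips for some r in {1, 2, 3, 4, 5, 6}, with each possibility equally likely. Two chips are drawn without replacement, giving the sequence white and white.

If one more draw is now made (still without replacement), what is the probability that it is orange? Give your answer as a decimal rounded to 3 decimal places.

For each hypothesis, P(data | H) works out to: P(data | r = 1) = (1/7)(0/6) = 0; P(data | r = 2) = (2/7)(1/6) = 1/21; P(data | r = 3) = (3/7)(2/6) = 1/7; P(data | r = 4) = (4/7)(3/6) = 2/7; P(data | r = 5) = (5/7)(4/6) = 10/21; P(data | r = 6) = (6/7)(5/6) = 5/7.
Multiplying each by its prior: 1/6 · 0 = 0, 1/6 · 1/21 = 1/126, 1/6 · 1/7 = 1/42, 1/6 · 2/7 = 1/21, 1/6 · 10/21 = 5/63, 1/6 · 5/7 = 5/42; with total 5/18.
Dividing through by the total gives posterior P(r = 1 | data) = 0, P(r = 2 | data) = 1/35, P(r = 3 | data) = 3/35, P(r = 4 | data) = 6/35, P(r = 5 | data) = 2/7, P(r = 6 | data) = 3/7.
So P(orange next | data) = Σ P(orange next | H) P(H | data) = (1)(1/35) + (4/5)(3/35) + (3/5)(6/35) + (2/5)(2/7) + (1/5)(3/7) = 2/5.

0.400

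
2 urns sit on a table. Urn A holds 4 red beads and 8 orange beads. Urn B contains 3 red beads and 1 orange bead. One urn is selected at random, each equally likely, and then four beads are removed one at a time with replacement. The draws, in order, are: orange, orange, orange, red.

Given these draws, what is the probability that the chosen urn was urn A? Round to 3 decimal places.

Under each hypothesis, the probability of the observed sequence is: P(data | urn A) = (8/12)(8/12)(8/12)(4/12) = 0.098765; P(data | urn B) = (1/4)(1/4)(1/4)(3/4) = 0.011719.
Weighting by the prior gives 1/2 · 0.098765 = 0.049383, 1/2 · 0.011719 = 0.0058594; with total 0.055242.
Hence P(urn A | data) = (0.049383) / (0.055242) = 0.89393.

0.894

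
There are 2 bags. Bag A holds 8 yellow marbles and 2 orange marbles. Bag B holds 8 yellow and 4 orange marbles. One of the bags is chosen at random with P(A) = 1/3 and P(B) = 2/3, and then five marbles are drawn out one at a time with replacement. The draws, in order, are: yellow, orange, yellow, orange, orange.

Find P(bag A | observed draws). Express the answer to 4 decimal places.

0.1346

Under each hypothesis, the probability of the observed sequence is: P(data | bag A) = (8/10)(2/10)(8/10)(2/10)(2/10) = 0.00512; P(data | bag B) = (8/12)(4/12)(8/12)(4/12)(4/12) = 0.016461.
The prior-weighted likelihoods are 1/3 · 0.00512 = 0.0017067, 2/3 · 0.016461 = 0.010974; these sum to 0.012681.
Hence P(bag A | data) = (0.0017067) / (0.012681) = 0.13459.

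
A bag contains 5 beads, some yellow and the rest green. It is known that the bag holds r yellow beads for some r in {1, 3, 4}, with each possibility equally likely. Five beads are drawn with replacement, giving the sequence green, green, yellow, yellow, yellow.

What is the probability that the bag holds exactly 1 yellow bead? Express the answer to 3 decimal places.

0.085

The likelihood of the observed sequence under each hypothesis: P(data | r = 1) = (4/5)(4/5)(1/5)(1/5)(1/5) = 0.00512; P(data | r = 3) = (2/5)(2/5)(3/5)(3/5)(3/5) = 0.03456; P(data | r = 4) = (1/5)(1/5)(4/5)(4/5)(4/5) = 0.02048.
Multiplying each by its prior: 1/3 · 0.00512 = 0.0017067, 1/3 · 0.03456 = 0.01152, 1/3 · 0.02048 = 0.0068267; these sum to 0.020053.
So P(r = 1 | data) = (0.0017067) / (0.020053) = 0.085106.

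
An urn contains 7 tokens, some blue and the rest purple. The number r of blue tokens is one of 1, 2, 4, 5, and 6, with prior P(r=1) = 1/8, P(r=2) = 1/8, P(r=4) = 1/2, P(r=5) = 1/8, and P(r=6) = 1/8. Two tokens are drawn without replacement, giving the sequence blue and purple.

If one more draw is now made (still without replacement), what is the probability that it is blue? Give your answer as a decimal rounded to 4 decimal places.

Compute the likelihood of the observed sequence for each case: P(data | r = 1) = (1/7)(6/6) = 1/7; P(data | r = 2) = (2/7)(5/6) = 5/21; P(data | r = 4) = (4/7)(3/6) = 2/7; P(data | r = 5) = (5/7)(2/6) = 5/21; P(data | r = 6) = (6/7)(1/6) = 1/7.
The prior-weighted likelihoods are 1/8 · 1/7 = 1/56, 1/8 · 5/21 = 5/168, 1/2 · 2/7 = 1/7, 1/8 · 5/21 = 5/168, 1/8 · 1/7 = 1/56; these sum to 5/21.
Normalising, the posterior is P(r = 1 | data) = 3/40, P(r = 2 | data) = 1/8, P(r = 4 | data) = 3/5, P(r = 5 | data) = 1/8, P(r = 6 | data) = 3/40.
Averaging over the posterior, P(blue next | data) = (0)(3/40) + (1/5)(1/8) + (3/5)(3/5) + (4/5)(1/8) + (1)(3/40) = 14/25.

0.5600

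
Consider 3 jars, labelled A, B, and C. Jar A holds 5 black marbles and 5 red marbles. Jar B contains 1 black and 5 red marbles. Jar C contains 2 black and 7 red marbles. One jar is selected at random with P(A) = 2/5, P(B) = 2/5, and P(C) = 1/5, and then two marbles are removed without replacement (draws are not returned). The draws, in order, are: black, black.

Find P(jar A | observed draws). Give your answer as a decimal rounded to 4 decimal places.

Under each hypothesis, the probability of the observed sequence is: P(data | jar A) = (5/10)(4/9) = 2/9; P(data | jar B) = (1/6)(0/5) = 0; P(data | jar C) = (2/9)(1/8) = 1/36.
Multiplying each by its prior: 2/5 · 2/9 = 4/45, 2/5 · 0 = 0, 1/5 · 1/36 = 1/180; with total 17/180.
Therefore the posterior P(jar A | data) = (4/45) / (17/180) = 16/17.

0.9412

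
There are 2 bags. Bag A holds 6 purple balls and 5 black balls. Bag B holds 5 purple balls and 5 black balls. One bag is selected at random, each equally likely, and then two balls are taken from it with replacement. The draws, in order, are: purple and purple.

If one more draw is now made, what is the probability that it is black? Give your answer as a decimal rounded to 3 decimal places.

0.475

Under each hypothesis, the probability of the observed sequence is: P(data | bag A) = (6/11)(6/11) = 36/121; P(data | bag B) = (5/10)(5/10) = 1/4.
The prior-weighted likelihoods are 1/2 · 36/121 = 18/121, 1/2 · 1/4 = 1/8; summing to 265/968.
The posterior is then P(bag A | data) = 0.5434, P(bag B | data) = 0.4566.
Averaging over the posterior, P(black next | data) = (5/11)(0.5434) + (1/2)(0.4566) = 0.4753.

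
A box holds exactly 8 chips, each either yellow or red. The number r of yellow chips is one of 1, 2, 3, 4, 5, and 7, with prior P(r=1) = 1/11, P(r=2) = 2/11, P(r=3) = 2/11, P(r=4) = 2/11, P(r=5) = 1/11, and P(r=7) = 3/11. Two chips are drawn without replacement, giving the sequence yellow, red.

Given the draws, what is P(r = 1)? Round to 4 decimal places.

0.0543

The likelihood of the observed sequence under each hypothesis: P(data | r = 1) = (1/8)(7/7) = 1/8; P(data | r = 2) = (2/8)(6/7) = 3/14; P(data | r = 3) = (3/8)(5/7) = 15/56; P(data | r = 4) = (4/8)(4/7) = 2/7; P(data | r = 5) = (5/8)(3/7) = 15/56; P(data | r = 7) = (7/8)(1/7) = 1/8.
Multiplying each by its prior: 1/11 · 1/8 = 1/88, 2/11 · 3/14 = 3/77, 2/11 · 15/56 = 15/308, 2/11 · 2/7 = 4/77, 1/11 · 15/56 = 15/616, 3/11 · 1/8 = 3/88; summing to 129/616.
Therefore the posterior P(r = 1 | data) = (1/88) / (129/616) = 7/129.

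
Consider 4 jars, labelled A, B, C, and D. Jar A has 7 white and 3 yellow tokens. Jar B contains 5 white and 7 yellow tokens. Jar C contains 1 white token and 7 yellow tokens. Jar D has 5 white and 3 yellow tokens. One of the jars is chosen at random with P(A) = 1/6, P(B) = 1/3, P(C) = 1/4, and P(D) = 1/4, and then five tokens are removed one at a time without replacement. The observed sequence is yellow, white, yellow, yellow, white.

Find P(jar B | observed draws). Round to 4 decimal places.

Compute the likelihood of the observed sequence for each case: P(data | jar A) = (3/10)(7/9)(2/8)(1/7)(6/6) = 0.0083333; P(data | jar B) = (7/12)(5/11)(6/10)(5/9)(4/8) = 0.044192; P(data | jar C) = (7/8)(1/7)(6/6)(5/5)(0/4) = 0; P(data | jar D) = (3/8)(5/7)(2/6)(1/5)(4/4) = 0.017857.
The prior-weighted likelihoods are 1/6 · 0.0083333 = 0.0013889, 1/3 · 0.044192 = 0.014731, 1/4 · 0 = 0, 1/4 · 0.017857 = 0.0044643; these sum to 0.020584.
Hence P(jar B | data) = (0.014731) / (0.020584) = 0.71564.

0.7156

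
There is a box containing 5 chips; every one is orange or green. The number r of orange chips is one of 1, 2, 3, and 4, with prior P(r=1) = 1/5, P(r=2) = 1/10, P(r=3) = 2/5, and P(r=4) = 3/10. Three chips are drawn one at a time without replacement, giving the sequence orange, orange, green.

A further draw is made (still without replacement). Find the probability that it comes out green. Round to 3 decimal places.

0.333

The likelihood of the observed sequence under each hypothesis: P(data | r = 1) = (1/5)(0/4) = 0; P(data | r = 2) = (2/5)(1/4)(3/3) = 1/10; P(data | r = 3) = (3/5)(2/4)(2/3) = 1/5; P(data | r = 4) = (4/5)(3/4)(1/3) = 1/5.
Multiplying each by its prior: 1/5 · 0 = 0, 1/10 · 1/10 = 1/100, 2/5 · 1/5 = 2/25, 3/10 · 1/5 = 3/50; summing to 3/20.
Normalising, the posterior is P(r = 1 | data) = 0, P(r = 2 | data) = 1/15, P(r = 3 | data) = 8/15, P(r = 4 | data) = 2/5.
The predictive probability is P(green next | data) = (1)(1/15) + (1/2)(8/15) + (0)(2/5) = 1/3.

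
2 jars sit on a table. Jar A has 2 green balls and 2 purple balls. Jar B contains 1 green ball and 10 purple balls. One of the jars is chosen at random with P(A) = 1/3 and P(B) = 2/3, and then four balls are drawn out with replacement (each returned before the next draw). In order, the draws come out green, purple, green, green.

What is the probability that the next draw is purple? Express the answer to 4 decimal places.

Under each hypothesis, the probability of the observed sequence is: P(data | jar A) = (2/4)(2/4)(2/4)(2/4) = 0.0625; P(data | jar B) = (1/11)(10/11)(1/11)(1/11) = 0.00068301.
Weighting by the prior gives 1/3 · 0.0625 = 0.020833, 2/3 · 0.00068301 = 0.00045534; these sum to 0.021289.
The posterior is then P(jar A | data) = 0.97861, P(jar B | data) = 0.021389.
Averaging over the posterior, P(purple next | data) = (1/2)(0.97861) + (10/11)(0.021389) = 0.50875.

0.5088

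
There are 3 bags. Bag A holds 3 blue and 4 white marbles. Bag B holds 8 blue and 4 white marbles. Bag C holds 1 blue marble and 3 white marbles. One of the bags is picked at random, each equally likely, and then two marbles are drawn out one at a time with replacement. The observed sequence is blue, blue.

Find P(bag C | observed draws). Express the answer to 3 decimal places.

0.090

Under each hypothesis, the probability of the observed sequence is: P(data | bag A) = (3/7)(3/7) = 0.18367; P(data | bag B) = (8/12)(8/12) = 0.44444; P(data | bag C) = (1/4)(1/4) = 0.0625.
Weighting by the prior gives 1/3 · 0.18367 = 0.061224, 1/3 · 0.44444 = 0.14815, 1/3 · 0.0625 = 0.020833; these sum to 0.23021.
So P(bag C | data) = (0.020833) / (0.23021) = 0.090499.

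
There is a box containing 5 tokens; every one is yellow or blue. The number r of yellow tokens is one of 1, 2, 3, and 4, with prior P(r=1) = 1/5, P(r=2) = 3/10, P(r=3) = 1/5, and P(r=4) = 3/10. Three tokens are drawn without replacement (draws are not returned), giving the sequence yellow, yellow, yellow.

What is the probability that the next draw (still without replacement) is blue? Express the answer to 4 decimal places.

Under each hypothesis, the probability of the observed sequence is: P(data | r = 1) = (1/5)(0/4) = 0; P(data | r = 2) = (2/5)(1/4)(0/3) = 0; P(data | r = 3) = (3/5)(2/4)(1/3) = 1/10; P(data | r = 4) = (4/5)(3/4)(2/3) = 2/5.
The prior-weighted likelihoods are 1/5 · 0 = 0, 3/10 · 0 = 0, 1/5 · 1/10 = 1/50, 3/10 · 2/5 = 3/25; with total 7/50.
The posterior is then P(r = 1 | data) = 0, P(r = 2 | data) = 0, P(r = 3 | data) = 1/7, P(r = 4 | data) = 6/7.
Averaging over the posterior, P(blue next | data) = (1)(1/7) + (1/2)(6/7) = 4/7.

0.5714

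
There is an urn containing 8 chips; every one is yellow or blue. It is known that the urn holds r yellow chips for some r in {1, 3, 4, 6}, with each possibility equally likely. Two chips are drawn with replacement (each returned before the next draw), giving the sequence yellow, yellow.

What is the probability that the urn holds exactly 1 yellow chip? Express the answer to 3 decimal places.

The likelihood of the observed sequence under each hypothesis: P(data | r = 1) = (1/8)(1/8) = 1/64; P(data | r = 3) = (3/8)(3/8) = 9/64; P(data | r = 4) = (4/8)(4/8) = 1/4; P(data | r = 6) = (6/8)(6/8) = 9/16.
Weighting by the prior gives 1/4 · 1/64 = 1/256, 1/4 · 9/64 = 9/256, 1/4 · 1/4 = 1/16, 1/4 · 9/16 = 9/64; summing to 31/128.
Therefore the posterior P(r = 1 | data) = (1/256) / (31/128) = 1/62.

0.016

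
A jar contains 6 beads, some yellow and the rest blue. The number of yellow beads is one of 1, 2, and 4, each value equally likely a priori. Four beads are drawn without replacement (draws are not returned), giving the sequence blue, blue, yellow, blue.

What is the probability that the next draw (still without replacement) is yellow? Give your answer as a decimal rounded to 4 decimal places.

0.2222

For each hypothesis, P(data | H) works out to: P(data | r = 1) = (5/6)(4/5)(1/4)(3/3) = 1/6; P(data | r = 2) = (4/6)(3/5)(2/4)(2/3) = 2/15; P(data | r = 4) = (2/6)(1/5)(4/4)(0/3) = 0.
The prior-weighted likelihoods are 1/3 · 1/6 = 1/18, 1/3 · 2/15 = 2/45, 1/3 · 0 = 0; summing to 1/10.
The posterior is then P(r = 1 | data) = 5/9, P(r = 2 | data) = 4/9, P(r = 4 | data) = 0.
Averaging over the posterior, P(yellow next | data) = (0)(5/9) + (1/2)(4/9) = 2/9.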